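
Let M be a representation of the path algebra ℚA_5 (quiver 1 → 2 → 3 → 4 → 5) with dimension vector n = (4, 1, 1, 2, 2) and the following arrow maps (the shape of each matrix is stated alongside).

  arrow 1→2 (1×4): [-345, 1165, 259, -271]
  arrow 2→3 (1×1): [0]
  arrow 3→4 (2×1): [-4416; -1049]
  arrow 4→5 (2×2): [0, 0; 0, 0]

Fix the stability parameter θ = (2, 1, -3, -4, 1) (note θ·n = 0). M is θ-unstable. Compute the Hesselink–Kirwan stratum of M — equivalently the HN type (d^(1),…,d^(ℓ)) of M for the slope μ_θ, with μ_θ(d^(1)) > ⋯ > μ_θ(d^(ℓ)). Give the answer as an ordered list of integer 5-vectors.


Interval decomposition of M: I[1,1]^3, I[1,2], I[3,4], I[4,4], I[5,5]^2.
HN type (ℓ=5): μ^(1)=2; μ^(2)=3/2; μ^(3)=1; μ^(4)=-7/2; μ^(5)=-4

((3, 0, 0, 0, 0); (1, 1, 0, 0, 0); (0, 0, 0, 0, 2); (0, 0, 1, 1, 0); (0, 0, 0, 1, 0))


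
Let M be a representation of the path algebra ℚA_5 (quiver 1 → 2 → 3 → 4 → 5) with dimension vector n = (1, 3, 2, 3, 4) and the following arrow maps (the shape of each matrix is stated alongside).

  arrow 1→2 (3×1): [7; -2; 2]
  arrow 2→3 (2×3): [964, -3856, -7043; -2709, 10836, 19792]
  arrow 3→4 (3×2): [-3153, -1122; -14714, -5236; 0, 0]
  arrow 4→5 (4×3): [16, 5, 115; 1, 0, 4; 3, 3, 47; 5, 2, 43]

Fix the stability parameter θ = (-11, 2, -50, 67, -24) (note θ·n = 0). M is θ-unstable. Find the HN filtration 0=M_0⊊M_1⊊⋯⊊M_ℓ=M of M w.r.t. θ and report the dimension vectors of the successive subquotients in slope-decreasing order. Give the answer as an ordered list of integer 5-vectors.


Via rank(M_{q-1}∘⋯∘M_p): M ≅ I[1,3], I[2,2], I[2,5], I[4,5]^2, I[5,5].
μ_θ-semistable layers: μ^(1)=43/2; μ^(2)=2; μ^(3)=-59/3; μ^(4)=-24

((0, 0, 0, 3, 3); (0, 1, 0, 0, 0); (1, 1, 1, 0, 0); (0, 1, 1, 0, 1))


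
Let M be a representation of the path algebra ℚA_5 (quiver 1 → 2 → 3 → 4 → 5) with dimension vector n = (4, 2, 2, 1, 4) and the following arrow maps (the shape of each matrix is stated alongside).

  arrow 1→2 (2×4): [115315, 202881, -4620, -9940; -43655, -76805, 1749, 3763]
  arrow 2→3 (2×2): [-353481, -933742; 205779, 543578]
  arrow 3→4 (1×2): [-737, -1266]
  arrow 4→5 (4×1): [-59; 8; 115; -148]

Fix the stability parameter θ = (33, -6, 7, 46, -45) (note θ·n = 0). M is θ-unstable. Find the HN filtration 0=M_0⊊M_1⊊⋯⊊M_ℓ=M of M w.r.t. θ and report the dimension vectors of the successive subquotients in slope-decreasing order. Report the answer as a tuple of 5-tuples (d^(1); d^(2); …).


Interval decomposition of M: I[1,1]^2, I[1,2], I[1,5], I[3,3], I[5,5]^3.
HN type (ℓ=4): μ^(1)=33; μ^(2)=27/2; μ^(3)=7; μ^(4)=-45

((2, 0, 0, 0, 0); (1, 1, 0, 0, 0); (1, 1, 2, 1, 1); (0, 0, 0, 0, 3))


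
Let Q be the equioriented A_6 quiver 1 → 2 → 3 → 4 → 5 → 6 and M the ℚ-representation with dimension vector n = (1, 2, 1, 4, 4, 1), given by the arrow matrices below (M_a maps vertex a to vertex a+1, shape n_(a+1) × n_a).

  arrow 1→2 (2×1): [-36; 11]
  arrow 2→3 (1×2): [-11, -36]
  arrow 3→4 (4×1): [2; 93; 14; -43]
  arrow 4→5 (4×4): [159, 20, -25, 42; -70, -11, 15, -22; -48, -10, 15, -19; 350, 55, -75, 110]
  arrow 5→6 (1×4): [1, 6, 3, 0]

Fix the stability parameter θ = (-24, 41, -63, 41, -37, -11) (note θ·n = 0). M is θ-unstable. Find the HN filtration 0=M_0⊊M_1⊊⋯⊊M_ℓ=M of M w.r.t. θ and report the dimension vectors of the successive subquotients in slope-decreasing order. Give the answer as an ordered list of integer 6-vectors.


Via rank(M_{q-1}∘⋯∘M_p): M ≅ I[1,2], I[2,6], I[4,4], I[4,5]^2, I[5,5].
μ_θ-semistable layers: μ^(1)=41; μ^(2)=2; μ^(3)=-7/3; μ^(4)=-11; μ^(5)=-24; μ^(6)=-37

((0, 1, 0, 1, 0, 0); (0, 0, 0, 2, 2, 0); (0, 0, 0, 1, 1, 1); (0, 1, 1, 0, 0, 0); (1, 0, 0, 0, 0, 0); (0, 0, 0, 0, 1, 0))


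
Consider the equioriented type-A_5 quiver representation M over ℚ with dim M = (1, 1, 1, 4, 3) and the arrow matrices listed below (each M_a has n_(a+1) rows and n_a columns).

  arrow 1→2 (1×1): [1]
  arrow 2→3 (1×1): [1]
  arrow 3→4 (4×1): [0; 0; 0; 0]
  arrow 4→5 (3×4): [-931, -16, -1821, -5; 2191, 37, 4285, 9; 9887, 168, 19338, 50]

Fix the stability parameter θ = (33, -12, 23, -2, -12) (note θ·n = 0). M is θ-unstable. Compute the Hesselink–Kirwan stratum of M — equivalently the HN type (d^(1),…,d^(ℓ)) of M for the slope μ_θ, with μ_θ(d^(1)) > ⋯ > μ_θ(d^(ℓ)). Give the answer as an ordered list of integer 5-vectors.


Via rank(M_{q-1}∘⋯∘M_p): M ≅ I[1,3], I[4,4], I[4,5]^3.
μ_θ-semistable layers: μ^(1)=23; μ^(2)=21/2; μ^(3)=-2; μ^(4)=-7

((0, 0, 1, 0, 0); (1, 1, 0, 0, 0); (0, 0, 0, 1, 0); (0, 0, 0, 3, 3))


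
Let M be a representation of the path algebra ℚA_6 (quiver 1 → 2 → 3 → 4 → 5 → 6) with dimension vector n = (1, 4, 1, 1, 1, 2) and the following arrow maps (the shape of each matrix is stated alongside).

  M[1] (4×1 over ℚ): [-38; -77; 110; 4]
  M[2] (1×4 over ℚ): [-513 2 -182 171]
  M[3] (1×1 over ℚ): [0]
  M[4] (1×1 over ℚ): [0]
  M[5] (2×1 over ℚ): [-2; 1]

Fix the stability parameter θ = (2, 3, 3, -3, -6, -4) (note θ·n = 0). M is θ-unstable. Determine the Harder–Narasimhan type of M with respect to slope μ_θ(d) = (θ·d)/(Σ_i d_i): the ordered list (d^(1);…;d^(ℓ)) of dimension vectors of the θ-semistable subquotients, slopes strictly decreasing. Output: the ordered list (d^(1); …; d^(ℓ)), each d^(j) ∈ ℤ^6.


Interval decomposition of M: I[1,3], I[2,2]^3, I[4,4], I[5,6], I[6,6].
HN type (ℓ=5): μ^(1)=3; μ^(2)=2; μ^(3)=-3; μ^(4)=-4; μ^(5)=-6

((0, 4, 1, 0, 0, 0); (1, 0, 0, 0, 0, 0); (0, 0, 0, 1, 0, 0); (0, 0, 0, 0, 0, 2); (0, 0, 0, 0, 1, 0))


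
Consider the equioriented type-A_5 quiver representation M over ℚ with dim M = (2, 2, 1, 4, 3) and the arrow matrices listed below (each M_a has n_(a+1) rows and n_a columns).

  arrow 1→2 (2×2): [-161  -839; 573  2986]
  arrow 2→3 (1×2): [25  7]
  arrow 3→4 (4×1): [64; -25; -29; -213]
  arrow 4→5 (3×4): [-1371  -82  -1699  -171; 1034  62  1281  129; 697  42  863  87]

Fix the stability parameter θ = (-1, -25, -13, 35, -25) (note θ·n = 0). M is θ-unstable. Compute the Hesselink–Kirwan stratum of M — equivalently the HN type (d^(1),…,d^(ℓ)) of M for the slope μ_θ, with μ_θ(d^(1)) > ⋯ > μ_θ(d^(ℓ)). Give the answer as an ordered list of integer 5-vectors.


Interval decomposition of M: I[1,2], I[1,4], I[4,4], I[4,5]^2, I[5,5].
HN type (ℓ=4): μ^(1)=35; μ^(2)=5; μ^(3)=-13; μ^(4)=-25

((0, 0, 0, 2, 0); (0, 0, 0, 2, 2); (2, 2, 1, 0, 0); (0, 0, 0, 0, 1))


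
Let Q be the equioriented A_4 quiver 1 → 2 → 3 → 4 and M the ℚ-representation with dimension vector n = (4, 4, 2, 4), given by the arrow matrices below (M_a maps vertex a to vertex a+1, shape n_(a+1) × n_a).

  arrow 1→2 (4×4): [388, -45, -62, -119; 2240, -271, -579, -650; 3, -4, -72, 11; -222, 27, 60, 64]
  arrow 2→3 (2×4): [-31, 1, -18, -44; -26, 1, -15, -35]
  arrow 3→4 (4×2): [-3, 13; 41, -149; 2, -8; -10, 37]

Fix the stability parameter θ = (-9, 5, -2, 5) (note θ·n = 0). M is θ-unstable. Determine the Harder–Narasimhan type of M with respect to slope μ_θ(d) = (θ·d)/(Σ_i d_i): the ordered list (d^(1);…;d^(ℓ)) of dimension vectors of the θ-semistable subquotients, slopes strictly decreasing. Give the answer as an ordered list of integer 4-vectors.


Interval decomposition of M: I[1,2]^2, I[1,4]^2, I[4,4]^2.
HN type (ℓ=3): μ^(1)=5; μ^(2)=3/2; μ^(3)=-9

((0, 2, 0, 4); (0, 2, 2, 0); (4, 0, 0, 0))


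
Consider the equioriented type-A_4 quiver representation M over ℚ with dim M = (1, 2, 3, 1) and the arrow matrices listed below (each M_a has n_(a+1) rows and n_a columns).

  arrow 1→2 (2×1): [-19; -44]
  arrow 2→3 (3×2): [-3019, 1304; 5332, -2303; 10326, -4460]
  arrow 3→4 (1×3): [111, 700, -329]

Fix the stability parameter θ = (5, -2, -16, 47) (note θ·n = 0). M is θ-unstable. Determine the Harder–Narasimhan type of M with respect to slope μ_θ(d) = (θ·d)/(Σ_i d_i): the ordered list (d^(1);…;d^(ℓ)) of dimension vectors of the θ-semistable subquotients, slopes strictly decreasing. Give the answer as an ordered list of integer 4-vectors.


Interval decomposition of M: I[1,4], I[2,3], I[3,3].
HN type (ℓ=4): μ^(1)=47; μ^(2)=-13/3; μ^(3)=-9; μ^(4)=-16

((0, 0, 0, 1); (1, 1, 1, 0); (0, 1, 1, 0); (0, 0, 1, 0))


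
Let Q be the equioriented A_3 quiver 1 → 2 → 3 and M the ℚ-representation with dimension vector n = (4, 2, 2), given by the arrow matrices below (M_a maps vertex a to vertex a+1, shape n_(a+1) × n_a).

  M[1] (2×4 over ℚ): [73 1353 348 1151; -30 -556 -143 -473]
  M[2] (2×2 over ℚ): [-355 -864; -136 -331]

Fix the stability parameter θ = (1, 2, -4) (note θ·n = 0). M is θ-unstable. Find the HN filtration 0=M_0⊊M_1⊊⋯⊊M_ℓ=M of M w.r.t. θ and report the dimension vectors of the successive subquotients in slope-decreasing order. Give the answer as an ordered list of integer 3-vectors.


Via rank(M_{q-1}∘⋯∘M_p): M ≅ I[1,1]^2, I[1,3]^2.
μ_θ-semistable layers: μ^(1)=1; μ^(2)=-1/3

((2, 0, 0); (2, 2, 2))


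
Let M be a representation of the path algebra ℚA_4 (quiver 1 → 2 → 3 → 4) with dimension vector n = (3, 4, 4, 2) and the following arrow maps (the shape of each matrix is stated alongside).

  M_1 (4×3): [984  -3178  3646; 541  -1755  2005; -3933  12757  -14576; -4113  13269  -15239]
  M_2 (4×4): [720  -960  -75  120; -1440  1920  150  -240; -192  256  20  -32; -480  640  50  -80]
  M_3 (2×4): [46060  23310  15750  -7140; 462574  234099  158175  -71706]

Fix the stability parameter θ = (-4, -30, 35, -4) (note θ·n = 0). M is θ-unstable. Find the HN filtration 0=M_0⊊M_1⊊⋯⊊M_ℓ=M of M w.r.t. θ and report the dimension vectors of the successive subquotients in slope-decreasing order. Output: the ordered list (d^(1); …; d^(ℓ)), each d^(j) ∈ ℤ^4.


Interval decomposition of M: I[1,2]^2, I[1,3], I[2,2], I[3,3]^2, I[3,4], I[4,4].
HN type (ℓ=5): μ^(1)=35; μ^(2)=31/2; μ^(3)=-4; μ^(4)=-17; μ^(5)=-30

((0, 0, 3, 0); (0, 0, 1, 1); (0, 0, 0, 1); (3, 3, 0, 0); (0, 1, 0, 0))


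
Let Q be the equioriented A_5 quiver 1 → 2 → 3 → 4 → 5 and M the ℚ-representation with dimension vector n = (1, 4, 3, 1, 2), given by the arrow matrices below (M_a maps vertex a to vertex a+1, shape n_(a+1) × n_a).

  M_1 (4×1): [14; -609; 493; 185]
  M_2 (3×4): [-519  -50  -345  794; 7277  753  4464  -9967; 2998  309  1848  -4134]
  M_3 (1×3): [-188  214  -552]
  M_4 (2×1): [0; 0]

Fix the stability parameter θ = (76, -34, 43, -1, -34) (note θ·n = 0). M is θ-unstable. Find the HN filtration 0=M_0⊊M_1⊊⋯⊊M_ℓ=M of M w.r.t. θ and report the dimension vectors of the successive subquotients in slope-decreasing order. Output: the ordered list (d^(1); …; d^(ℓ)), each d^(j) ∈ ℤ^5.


Interval decomposition of M: I[1,3], I[2,2], I[2,3], I[2,4], I[5,5]^2.
HN type (ℓ=3): μ^(1)=43; μ^(2)=21; μ^(3)=-34

((0, 0, 2, 0, 0); (1, 1, 1, 1, 0); (0, 3, 0, 0, 2))


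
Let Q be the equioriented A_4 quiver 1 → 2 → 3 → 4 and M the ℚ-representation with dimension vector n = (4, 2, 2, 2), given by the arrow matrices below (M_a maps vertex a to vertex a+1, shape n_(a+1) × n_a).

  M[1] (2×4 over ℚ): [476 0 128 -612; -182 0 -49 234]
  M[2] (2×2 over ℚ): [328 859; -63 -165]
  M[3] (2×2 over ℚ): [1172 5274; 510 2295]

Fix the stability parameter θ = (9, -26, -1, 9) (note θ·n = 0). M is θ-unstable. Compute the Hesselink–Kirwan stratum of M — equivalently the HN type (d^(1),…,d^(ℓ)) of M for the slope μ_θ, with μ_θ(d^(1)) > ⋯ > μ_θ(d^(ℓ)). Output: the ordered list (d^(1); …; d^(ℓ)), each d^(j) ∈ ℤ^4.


Interval decomposition of M: I[1,1]^2, I[1,3], I[1,4], I[4,4].
HN type (ℓ=3): μ^(1)=9; μ^(2)=-1; μ^(3)=-17/2

((2, 0, 0, 2); (0, 0, 2, 0); (2, 2, 0, 0))


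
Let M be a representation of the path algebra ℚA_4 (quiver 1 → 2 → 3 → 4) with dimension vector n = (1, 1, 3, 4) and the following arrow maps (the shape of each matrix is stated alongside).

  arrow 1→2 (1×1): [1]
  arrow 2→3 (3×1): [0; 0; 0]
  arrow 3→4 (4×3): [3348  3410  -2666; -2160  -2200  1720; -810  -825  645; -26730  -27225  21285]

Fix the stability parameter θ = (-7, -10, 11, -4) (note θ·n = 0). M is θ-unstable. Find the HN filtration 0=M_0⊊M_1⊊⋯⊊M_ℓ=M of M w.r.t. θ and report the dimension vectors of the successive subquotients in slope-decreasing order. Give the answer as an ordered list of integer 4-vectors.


Barcode: M ≅ I[1,2], I[3,3]^2, I[3,4], I[4,4]^3. HN layers by μ_θ (4 steps, strictly decreasing):
  μ^(1)=11; μ^(2)=7/2; μ^(3)=-4; μ^(4)=-17/2

((0, 0, 2, 0); (0, 0, 1, 1); (0, 0, 0, 3); (1, 1, 0, 0))


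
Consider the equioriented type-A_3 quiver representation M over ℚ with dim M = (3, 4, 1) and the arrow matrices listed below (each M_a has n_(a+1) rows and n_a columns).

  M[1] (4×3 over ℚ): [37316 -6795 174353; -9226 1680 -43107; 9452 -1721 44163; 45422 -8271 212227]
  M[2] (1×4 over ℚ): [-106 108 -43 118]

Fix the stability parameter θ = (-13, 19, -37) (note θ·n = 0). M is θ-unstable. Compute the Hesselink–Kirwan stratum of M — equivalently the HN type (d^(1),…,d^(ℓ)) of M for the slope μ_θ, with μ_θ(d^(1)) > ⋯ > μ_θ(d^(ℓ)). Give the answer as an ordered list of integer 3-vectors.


Interval decomposition of M: I[1,2]^2, I[1,3], I[2,2].
HN type (ℓ=3): μ^(1)=19; μ^(2)=-9; μ^(3)=-13

((0, 3, 0); (0, 1, 1); (3, 0, 0))


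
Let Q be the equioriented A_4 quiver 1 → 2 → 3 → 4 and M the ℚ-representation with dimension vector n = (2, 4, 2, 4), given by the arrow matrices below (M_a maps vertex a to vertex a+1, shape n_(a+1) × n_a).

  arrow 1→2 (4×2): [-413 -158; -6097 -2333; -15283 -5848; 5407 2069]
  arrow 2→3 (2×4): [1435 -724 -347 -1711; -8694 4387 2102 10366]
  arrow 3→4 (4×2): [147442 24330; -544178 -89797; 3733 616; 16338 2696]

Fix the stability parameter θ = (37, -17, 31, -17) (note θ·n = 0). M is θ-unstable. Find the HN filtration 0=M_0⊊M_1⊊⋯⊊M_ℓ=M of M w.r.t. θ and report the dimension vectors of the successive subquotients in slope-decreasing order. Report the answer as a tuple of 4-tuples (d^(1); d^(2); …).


Via rank(M_{q-1}∘⋯∘M_p): M ≅ I[1,4]^2, I[2,2]^2, I[4,4]^2.
μ_θ-semistable layers: μ^(1)=17/2; μ^(2)=-17

((2, 2, 2, 2); (0, 2, 0, 2))


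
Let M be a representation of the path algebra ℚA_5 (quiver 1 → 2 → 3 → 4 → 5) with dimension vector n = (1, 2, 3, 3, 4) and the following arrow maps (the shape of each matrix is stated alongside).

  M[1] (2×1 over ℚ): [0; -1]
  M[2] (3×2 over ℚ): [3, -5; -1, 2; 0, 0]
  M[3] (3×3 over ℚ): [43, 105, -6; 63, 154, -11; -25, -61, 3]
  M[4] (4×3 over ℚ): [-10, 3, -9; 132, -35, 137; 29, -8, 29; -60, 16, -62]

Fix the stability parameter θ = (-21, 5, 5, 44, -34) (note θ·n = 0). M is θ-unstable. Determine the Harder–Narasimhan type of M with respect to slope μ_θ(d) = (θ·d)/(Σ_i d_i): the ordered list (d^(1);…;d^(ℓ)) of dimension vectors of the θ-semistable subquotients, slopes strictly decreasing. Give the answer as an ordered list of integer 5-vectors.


Interval decomposition of M: I[1,5], I[2,5], I[3,5], I[5,5].
HN type (ℓ=3): μ^(1)=5; μ^(2)=-21; μ^(3)=-34

((0, 2, 3, 3, 3); (1, 0, 0, 0, 0); (0, 0, 0, 0, 1))


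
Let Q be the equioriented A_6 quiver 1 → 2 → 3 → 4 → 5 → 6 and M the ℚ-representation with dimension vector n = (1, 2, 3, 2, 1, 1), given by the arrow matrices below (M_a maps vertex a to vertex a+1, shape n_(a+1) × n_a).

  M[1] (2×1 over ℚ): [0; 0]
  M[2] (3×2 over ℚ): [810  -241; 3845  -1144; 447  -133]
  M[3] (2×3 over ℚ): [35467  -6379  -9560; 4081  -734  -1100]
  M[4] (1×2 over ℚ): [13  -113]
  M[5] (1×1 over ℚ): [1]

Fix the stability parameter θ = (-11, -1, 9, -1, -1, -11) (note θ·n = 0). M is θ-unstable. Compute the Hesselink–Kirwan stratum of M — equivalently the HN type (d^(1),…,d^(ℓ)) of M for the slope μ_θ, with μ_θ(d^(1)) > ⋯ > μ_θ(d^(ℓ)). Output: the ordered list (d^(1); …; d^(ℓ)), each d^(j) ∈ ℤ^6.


Interval decomposition of M: I[1,1], I[2,4], I[2,6], I[3,3].
HN type (ℓ=4): μ^(1)=9; μ^(2)=4; μ^(3)=-1; μ^(4)=-11

((0, 0, 1, 0, 0, 0); (0, 0, 1, 1, 0, 0); (0, 2, 1, 1, 1, 1); (1, 0, 0, 0, 0, 0))


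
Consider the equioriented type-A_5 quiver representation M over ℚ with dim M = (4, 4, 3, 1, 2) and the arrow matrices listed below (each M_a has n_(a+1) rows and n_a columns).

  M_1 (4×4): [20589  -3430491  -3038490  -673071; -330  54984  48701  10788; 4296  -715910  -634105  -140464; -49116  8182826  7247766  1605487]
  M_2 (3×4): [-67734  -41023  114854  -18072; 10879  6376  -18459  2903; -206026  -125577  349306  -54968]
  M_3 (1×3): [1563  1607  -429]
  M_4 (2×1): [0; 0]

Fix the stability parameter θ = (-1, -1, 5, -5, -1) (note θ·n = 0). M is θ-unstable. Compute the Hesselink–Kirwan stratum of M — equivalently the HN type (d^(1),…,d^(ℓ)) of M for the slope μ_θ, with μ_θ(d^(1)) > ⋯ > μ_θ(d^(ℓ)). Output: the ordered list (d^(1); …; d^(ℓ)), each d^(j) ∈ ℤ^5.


Via rank(M_{q-1}∘⋯∘M_p): M ≅ I[1,1], I[1,2], I[1,3], I[1,4], I[2,2], I[3,3], I[5,5]^2.
μ_θ-semistable layers: μ^(1)=5; μ^(2)=0; μ^(3)=-1

((0, 0, 2, 0, 0); (0, 0, 1, 1, 0); (4, 4, 0, 0, 2))


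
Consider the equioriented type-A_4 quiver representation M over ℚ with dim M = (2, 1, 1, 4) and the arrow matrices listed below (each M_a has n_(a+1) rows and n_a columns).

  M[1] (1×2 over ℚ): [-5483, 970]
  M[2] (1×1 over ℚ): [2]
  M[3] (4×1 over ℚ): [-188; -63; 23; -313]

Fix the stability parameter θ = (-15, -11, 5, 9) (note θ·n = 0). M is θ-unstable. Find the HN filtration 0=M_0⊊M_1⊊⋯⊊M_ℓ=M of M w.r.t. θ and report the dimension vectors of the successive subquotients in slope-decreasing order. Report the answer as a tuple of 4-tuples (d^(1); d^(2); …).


Barcode: M ≅ I[1,1], I[1,4], I[4,4]^3. HN layers by μ_θ (4 steps, strictly decreasing):
  μ^(1)=9; μ^(2)=5; μ^(3)=-11; μ^(4)=-15

((0, 0, 0, 4); (0, 0, 1, 0); (0, 1, 0, 0); (2, 0, 0, 0))


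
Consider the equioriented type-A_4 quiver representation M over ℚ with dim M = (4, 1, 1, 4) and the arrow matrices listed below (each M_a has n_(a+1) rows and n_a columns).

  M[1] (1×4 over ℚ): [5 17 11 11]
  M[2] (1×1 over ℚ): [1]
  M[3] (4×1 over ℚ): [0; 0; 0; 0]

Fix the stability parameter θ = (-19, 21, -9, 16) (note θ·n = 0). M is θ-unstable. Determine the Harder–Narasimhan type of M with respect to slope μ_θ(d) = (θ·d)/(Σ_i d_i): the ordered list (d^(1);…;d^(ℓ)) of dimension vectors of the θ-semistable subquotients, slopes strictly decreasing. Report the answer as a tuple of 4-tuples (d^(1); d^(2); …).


Interval decomposition of M: I[1,1]^3, I[1,3], I[4,4]^4.
HN type (ℓ=3): μ^(1)=16; μ^(2)=6; μ^(3)=-19

((0, 0, 0, 4); (0, 1, 1, 0); (4, 0, 0, 0))


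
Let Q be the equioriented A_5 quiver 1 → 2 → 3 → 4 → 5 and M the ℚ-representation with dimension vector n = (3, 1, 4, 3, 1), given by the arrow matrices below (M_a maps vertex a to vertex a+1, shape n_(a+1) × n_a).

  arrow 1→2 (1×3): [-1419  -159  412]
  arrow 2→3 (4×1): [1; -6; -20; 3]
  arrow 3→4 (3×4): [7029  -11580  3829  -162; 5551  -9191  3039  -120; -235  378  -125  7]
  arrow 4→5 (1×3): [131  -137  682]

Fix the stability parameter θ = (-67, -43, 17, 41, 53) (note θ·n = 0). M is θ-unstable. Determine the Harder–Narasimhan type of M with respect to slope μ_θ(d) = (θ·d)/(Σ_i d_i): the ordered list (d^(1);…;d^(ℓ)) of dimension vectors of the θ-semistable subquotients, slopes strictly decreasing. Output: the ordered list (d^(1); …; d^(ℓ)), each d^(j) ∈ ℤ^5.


Interval decomposition of M: I[1,1]^2, I[1,4], I[3,3], I[3,4], I[3,5].
HN type (ℓ=5): μ^(1)=53; μ^(2)=41; μ^(3)=17; μ^(4)=-43; μ^(5)=-67

((0, 0, 0, 0, 1); (0, 0, 0, 3, 0); (0, 0, 4, 0, 0); (0, 1, 0, 0, 0); (3, 0, 0, 0, 0))


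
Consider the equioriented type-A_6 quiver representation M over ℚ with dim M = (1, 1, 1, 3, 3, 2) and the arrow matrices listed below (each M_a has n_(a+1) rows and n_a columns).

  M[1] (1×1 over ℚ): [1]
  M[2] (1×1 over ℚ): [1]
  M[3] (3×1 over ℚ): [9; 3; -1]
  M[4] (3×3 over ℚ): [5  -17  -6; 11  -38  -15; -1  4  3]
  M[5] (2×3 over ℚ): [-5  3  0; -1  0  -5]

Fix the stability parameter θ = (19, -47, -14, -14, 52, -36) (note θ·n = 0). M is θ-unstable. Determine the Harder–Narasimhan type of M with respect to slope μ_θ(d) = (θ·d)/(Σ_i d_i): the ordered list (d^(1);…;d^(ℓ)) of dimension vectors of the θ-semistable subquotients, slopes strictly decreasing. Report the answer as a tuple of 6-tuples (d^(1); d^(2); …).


Via rank(M_{q-1}∘⋯∘M_p): M ≅ I[1,4], I[4,6]^2, I[5,5].
μ_θ-semistable layers: μ^(1)=52; μ^(2)=8; μ^(3)=-14

((0, 0, 0, 0, 1, 0); (0, 0, 0, 0, 2, 2); (1, 1, 1, 3, 0, 0))


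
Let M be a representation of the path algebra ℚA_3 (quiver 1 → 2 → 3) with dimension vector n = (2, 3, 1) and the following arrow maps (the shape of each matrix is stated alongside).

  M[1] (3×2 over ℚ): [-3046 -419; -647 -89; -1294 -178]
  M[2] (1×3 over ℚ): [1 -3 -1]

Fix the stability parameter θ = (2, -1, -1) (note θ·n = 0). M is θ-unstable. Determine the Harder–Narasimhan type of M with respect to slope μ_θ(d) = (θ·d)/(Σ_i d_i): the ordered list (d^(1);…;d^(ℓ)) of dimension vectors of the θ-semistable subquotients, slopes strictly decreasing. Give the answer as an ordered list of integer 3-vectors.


Interval decomposition of M: I[1,2], I[1,3], I[2,2].
HN type (ℓ=3): μ^(1)=1/2; μ^(2)=0; μ^(3)=-1

((1, 1, 0); (1, 1, 1); (0, 1, 0))


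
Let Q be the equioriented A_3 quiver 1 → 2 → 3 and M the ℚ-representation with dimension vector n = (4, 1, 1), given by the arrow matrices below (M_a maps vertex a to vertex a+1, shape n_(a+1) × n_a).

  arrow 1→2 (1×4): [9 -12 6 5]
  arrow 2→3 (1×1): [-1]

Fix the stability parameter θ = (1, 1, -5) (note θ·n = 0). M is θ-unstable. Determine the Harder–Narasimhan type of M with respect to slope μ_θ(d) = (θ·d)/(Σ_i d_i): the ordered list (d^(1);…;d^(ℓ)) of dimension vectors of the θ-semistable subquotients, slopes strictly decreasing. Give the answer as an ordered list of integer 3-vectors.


Interval decomposition of M: I[1,1]^3, I[1,3].
HN type (ℓ=2): μ^(1)=1; μ^(2)=-1

((3, 0, 0); (1, 1, 1))


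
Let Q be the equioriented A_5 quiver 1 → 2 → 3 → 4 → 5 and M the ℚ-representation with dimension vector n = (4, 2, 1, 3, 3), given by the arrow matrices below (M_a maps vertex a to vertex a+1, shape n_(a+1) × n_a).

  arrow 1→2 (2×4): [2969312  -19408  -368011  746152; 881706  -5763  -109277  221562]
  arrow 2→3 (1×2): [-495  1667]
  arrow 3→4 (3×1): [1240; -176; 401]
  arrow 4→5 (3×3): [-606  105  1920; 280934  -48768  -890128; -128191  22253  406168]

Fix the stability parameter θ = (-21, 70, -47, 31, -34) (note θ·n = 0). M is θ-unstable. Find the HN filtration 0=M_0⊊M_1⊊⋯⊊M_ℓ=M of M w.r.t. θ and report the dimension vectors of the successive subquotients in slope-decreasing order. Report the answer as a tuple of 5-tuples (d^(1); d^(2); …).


Interval decomposition of M: I[1,1]^2, I[1,2], I[1,4], I[4,5]^2, I[5,5].
HN type (ℓ=6): μ^(1)=70; μ^(2)=31; μ^(3)=23/2; μ^(4)=-3/2; μ^(5)=-21; μ^(6)=-34

((0, 1, 0, 0, 0); (0, 0, 0, 1, 0); (0, 1, 1, 0, 0); (0, 0, 0, 2, 2); (4, 0, 0, 0, 0); (0, 0, 0, 0, 1))


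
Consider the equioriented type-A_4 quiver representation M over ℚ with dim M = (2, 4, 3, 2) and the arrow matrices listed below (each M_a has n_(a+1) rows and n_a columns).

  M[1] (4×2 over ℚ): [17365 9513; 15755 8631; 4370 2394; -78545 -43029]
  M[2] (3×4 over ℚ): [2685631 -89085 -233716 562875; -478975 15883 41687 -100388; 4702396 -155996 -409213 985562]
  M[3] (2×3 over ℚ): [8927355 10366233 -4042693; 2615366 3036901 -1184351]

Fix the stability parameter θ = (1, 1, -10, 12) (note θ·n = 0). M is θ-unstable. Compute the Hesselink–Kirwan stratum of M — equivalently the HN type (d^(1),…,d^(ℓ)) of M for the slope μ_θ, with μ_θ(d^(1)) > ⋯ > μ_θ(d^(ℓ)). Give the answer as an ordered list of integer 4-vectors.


Via rank(M_{q-1}∘⋯∘M_p): M ≅ I[1,1], I[1,4], I[2,2], I[2,3], I[2,4].
μ_θ-semistable layers: μ^(1)=12; μ^(2)=1; μ^(3)=-8/3; μ^(4)=-9/2

((0, 0, 0, 2); (1, 1, 0, 0); (1, 1, 1, 0); (0, 2, 2, 0))


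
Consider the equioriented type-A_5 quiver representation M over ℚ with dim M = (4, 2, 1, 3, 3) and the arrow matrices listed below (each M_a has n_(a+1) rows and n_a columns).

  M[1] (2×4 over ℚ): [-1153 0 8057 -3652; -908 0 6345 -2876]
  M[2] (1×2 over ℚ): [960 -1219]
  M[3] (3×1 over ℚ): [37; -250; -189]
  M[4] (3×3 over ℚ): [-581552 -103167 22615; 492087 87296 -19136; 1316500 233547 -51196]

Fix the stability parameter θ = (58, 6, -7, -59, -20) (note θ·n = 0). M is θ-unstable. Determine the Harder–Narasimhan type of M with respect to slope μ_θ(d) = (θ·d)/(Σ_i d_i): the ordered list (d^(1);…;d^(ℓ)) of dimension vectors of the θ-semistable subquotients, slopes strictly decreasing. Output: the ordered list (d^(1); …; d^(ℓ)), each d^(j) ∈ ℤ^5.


Barcode: M ≅ I[1,1]^2, I[1,2], I[1,5], I[4,5]^2. HN layers by μ_θ (5 steps, strictly decreasing):
  μ^(1)=58; μ^(2)=32; μ^(3)=-22/5; μ^(4)=-20; μ^(5)=-59

((2, 0, 0, 0, 0); (1, 1, 0, 0, 0); (1, 1, 1, 1, 1); (0, 0, 0, 0, 2); (0, 0, 0, 2, 0))


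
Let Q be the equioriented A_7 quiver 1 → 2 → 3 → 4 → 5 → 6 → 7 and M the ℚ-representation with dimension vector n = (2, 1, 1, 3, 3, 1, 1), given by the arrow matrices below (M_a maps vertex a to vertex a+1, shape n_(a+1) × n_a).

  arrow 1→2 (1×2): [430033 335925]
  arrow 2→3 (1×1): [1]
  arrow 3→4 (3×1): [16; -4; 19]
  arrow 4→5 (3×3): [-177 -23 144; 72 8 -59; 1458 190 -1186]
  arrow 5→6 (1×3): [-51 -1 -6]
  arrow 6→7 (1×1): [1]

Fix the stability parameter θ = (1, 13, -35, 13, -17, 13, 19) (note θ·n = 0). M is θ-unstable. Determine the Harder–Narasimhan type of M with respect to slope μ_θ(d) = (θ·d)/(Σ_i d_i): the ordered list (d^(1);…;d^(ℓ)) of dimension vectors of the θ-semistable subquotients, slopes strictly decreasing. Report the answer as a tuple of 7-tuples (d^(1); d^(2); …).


Interval decomposition of M: I[1,1], I[1,7], I[4,4], I[4,5], I[5,5].
HN type (ℓ=6): μ^(1)=19; μ^(2)=13; μ^(3)=1; μ^(4)=-2; μ^(5)=-7; μ^(6)=-17

((0, 0, 0, 0, 0, 0, 1); (0, 0, 0, 1, 0, 1, 0); (1, 0, 0, 0, 0, 0, 0); (0, 0, 0, 2, 2, 0, 0); (1, 1, 1, 0, 0, 0, 0); (0, 0, 0, 0, 1, 0, 0))


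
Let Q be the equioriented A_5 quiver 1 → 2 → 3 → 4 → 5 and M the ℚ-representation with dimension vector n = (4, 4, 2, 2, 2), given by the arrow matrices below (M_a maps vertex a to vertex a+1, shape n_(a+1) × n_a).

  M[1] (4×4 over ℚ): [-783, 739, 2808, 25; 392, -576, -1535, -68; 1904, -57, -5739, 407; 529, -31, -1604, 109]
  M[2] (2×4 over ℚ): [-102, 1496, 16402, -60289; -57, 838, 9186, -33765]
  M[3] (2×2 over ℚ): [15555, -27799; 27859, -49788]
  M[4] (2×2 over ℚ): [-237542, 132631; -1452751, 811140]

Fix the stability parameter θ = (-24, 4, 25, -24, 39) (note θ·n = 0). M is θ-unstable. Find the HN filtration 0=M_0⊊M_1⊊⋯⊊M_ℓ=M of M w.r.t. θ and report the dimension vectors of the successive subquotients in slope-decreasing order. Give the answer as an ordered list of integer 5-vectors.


Barcode: M ≅ I[1,2]^2, I[1,5]^2. HN layers by μ_θ (4 steps, strictly decreasing):
  μ^(1)=39; μ^(2)=4; μ^(3)=5/3; μ^(4)=-24

((0, 0, 0, 0, 2); (0, 2, 0, 0, 0); (0, 2, 2, 2, 0); (4, 0, 0, 0, 0))


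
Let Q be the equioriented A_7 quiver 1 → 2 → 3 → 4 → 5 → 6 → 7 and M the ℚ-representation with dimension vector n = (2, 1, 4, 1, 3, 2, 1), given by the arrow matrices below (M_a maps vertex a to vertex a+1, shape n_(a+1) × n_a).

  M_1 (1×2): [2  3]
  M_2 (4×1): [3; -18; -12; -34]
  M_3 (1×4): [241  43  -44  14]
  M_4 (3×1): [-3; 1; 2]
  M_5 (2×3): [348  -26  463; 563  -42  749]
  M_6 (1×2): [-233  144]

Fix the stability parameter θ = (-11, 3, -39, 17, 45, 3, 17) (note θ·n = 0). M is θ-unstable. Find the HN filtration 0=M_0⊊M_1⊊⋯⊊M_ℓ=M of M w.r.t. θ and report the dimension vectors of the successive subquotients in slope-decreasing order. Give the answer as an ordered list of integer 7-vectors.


Barcode: M ≅ I[1,1], I[1,6], I[3,3]^3, I[5,5], I[5,7]. HN layers by μ_θ (7 steps, strictly decreasing):
  μ^(1)=45; μ^(2)=24; μ^(3)=65/3; μ^(4)=17; μ^(5)=-11; μ^(6)=-47/3; μ^(7)=-39

((0, 0, 0, 0, 1, 0, 0); (0, 0, 0, 0, 1, 1, 0); (0, 0, 0, 0, 1, 1, 1); (0, 0, 0, 1, 0, 0, 0); (1, 0, 0, 0, 0, 0, 0); (1, 1, 1, 0, 0, 0, 0); (0, 0, 3, 0, 0, 0, 0))


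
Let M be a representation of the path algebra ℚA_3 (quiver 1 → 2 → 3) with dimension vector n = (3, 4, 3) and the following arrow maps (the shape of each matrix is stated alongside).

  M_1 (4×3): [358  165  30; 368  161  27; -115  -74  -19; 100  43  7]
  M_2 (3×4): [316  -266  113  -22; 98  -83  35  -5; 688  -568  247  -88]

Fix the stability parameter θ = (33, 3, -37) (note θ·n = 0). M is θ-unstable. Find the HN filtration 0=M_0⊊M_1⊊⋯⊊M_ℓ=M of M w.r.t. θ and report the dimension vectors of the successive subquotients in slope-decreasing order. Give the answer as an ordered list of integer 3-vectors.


Barcode: M ≅ I[1,2]^2, I[1,3], I[2,3], I[3,3]. HN layers by μ_θ (4 steps, strictly decreasing):
  μ^(1)=18; μ^(2)=-1/3; μ^(3)=-17; μ^(4)=-37

((2, 2, 0); (1, 1, 1); (0, 1, 1); (0, 0, 1))


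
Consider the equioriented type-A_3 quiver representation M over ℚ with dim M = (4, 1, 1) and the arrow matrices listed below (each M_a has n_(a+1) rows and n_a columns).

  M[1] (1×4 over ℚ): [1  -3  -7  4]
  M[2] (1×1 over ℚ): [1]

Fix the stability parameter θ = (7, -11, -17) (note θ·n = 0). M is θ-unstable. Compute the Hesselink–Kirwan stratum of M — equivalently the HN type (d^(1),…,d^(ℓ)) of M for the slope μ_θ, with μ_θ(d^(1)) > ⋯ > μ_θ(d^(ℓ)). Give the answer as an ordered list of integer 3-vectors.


Interval decomposition of M: I[1,1]^3, I[1,3].
HN type (ℓ=2): μ^(1)=7; μ^(2)=-7

((3, 0, 0); (1, 1, 1))


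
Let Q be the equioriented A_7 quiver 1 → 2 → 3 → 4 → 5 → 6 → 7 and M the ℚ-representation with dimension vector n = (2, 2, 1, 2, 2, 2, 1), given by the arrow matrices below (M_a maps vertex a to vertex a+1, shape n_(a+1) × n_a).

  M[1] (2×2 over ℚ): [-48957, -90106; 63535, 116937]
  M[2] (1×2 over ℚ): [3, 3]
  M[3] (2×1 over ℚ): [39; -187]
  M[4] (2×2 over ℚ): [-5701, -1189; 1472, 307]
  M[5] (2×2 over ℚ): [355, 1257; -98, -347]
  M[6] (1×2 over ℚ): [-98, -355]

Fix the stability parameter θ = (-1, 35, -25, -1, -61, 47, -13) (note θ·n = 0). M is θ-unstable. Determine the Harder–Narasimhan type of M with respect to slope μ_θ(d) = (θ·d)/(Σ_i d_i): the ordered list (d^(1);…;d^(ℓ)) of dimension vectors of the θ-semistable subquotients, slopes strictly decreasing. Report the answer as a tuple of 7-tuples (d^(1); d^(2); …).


Barcode: M ≅ I[1,2], I[1,7], I[4,6]. HN layers by μ_θ (6 steps, strictly decreasing):
  μ^(1)=47; μ^(2)=35; μ^(3)=17; μ^(4)=-1; μ^(5)=-53/5; μ^(6)=-31

((0, 0, 0, 0, 0, 1, 0); (0, 1, 0, 0, 0, 0, 0); (0, 0, 0, 0, 0, 1, 1); (1, 0, 0, 0, 0, 0, 0); (1, 1, 1, 1, 1, 0, 0); (0, 0, 0, 1, 1, 0, 0))


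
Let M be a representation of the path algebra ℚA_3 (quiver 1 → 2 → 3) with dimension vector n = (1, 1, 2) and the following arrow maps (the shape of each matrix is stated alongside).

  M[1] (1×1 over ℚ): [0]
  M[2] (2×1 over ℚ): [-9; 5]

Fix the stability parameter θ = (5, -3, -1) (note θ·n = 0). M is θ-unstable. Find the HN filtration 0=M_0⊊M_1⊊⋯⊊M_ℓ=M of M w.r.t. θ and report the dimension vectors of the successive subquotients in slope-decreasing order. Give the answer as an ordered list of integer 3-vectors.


Via rank(M_{q-1}∘⋯∘M_p): M ≅ I[1,1], I[2,3], I[3,3].
μ_θ-semistable layers: μ^(1)=5; μ^(2)=-1; μ^(3)=-3

((1, 0, 0); (0, 0, 2); (0, 1, 0))


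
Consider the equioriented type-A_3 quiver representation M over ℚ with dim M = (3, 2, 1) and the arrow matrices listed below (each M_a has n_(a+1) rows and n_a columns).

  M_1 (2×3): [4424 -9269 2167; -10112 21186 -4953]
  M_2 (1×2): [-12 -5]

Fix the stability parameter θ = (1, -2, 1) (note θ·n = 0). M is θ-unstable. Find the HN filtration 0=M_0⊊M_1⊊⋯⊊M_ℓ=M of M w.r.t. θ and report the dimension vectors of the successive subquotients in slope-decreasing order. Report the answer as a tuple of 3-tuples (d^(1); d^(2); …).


Via rank(M_{q-1}∘⋯∘M_p): M ≅ I[1,1], I[1,2], I[1,3].
μ_θ-semistable layers: μ^(1)=1; μ^(2)=-1/2

((1, 0, 1); (2, 2, 0))


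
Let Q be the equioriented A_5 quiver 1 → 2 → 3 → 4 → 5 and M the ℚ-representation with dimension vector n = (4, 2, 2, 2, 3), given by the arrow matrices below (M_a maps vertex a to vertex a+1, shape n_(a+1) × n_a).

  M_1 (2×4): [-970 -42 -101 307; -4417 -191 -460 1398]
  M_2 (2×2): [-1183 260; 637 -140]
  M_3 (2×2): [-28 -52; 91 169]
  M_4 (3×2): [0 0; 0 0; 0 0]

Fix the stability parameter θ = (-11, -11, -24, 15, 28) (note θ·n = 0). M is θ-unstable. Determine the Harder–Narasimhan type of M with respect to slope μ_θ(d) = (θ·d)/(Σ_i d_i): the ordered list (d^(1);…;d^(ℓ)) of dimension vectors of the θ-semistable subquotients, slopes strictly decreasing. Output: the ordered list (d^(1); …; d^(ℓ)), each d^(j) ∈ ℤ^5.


Via rank(M_{q-1}∘⋯∘M_p): M ≅ I[1,1]^2, I[1,2], I[1,3], I[3,4], I[4,4], I[5,5]^3.
μ_θ-semistable layers: μ^(1)=28; μ^(2)=15; μ^(3)=-11; μ^(4)=-46/3; μ^(5)=-24

((0, 0, 0, 0, 3); (0, 0, 0, 2, 0); (3, 1, 0, 0, 0); (1, 1, 1, 0, 0); (0, 0, 1, 0, 0))


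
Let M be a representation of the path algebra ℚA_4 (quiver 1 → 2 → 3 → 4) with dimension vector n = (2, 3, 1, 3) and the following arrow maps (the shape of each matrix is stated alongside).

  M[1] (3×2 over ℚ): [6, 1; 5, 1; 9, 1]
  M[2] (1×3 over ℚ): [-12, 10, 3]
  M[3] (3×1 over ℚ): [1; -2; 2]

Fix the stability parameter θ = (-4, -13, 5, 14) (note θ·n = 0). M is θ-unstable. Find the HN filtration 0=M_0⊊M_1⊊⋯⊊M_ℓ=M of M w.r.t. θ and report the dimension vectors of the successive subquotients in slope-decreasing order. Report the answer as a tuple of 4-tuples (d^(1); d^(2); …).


Barcode: M ≅ I[1,2], I[1,4], I[2,2], I[4,4]^2. HN layers by μ_θ (4 steps, strictly decreasing):
  μ^(1)=14; μ^(2)=5; μ^(3)=-17/2; μ^(4)=-13

((0, 0, 0, 3); (0, 0, 1, 0); (2, 2, 0, 0); (0, 1, 0, 0))


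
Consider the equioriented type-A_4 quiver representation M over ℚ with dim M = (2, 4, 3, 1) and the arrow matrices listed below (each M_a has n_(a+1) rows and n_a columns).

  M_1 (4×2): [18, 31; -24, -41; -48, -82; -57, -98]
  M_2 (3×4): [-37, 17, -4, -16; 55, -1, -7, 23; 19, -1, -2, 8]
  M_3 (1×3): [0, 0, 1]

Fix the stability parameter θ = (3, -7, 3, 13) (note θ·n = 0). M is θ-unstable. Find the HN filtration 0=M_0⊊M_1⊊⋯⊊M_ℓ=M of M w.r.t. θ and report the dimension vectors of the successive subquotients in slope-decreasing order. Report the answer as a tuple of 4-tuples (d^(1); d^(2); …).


Interval decomposition of M: I[1,3], I[1,4], I[2,2], I[2,3].
HN type (ℓ=4): μ^(1)=13; μ^(2)=3; μ^(3)=-2; μ^(4)=-7

((0, 0, 0, 1); (0, 0, 3, 0); (2, 2, 0, 0); (0, 2, 0, 0))


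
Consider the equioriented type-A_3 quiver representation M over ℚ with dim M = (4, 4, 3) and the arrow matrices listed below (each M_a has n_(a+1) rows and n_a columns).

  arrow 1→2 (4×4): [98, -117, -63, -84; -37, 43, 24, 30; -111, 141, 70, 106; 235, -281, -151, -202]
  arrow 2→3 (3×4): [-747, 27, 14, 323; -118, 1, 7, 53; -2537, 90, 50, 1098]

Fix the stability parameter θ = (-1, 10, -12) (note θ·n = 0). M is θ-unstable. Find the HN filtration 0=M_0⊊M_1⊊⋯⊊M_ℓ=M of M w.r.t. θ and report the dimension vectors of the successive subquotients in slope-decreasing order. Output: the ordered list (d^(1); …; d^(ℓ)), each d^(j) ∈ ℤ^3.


Barcode: M ≅ I[1,1], I[1,3]^3, I[2,2]. HN layers by μ_θ (2 steps, strictly decreasing):
  μ^(1)=10; μ^(2)=-1

((0, 1, 0); (4, 3, 3))


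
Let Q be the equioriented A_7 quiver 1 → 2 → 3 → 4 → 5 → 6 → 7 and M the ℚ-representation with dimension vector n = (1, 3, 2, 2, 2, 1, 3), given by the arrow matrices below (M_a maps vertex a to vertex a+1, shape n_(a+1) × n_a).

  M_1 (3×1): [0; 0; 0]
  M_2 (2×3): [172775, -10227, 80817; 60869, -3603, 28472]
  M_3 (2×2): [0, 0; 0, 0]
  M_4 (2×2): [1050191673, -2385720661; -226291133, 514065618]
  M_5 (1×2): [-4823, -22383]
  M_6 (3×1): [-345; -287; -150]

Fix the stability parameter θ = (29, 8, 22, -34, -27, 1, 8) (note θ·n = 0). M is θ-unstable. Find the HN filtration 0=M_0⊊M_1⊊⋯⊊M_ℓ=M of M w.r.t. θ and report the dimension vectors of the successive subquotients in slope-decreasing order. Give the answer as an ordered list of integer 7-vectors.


Interval decomposition of M: I[1,1], I[2,2], I[2,3]^2, I[4,5], I[4,7], I[7,7]^2.
HN type (ℓ=6): μ^(1)=29; μ^(2)=22; μ^(3)=8; μ^(4)=1; μ^(5)=-27; μ^(6)=-34

((1, 0, 0, 0, 0, 0, 0); (0, 0, 2, 0, 0, 0, 0); (0, 3, 0, 0, 0, 0, 3); (0, 0, 0, 0, 0, 1, 0); (0, 0, 0, 0, 2, 0, 0); (0, 0, 0, 2, 0, 0, 0))


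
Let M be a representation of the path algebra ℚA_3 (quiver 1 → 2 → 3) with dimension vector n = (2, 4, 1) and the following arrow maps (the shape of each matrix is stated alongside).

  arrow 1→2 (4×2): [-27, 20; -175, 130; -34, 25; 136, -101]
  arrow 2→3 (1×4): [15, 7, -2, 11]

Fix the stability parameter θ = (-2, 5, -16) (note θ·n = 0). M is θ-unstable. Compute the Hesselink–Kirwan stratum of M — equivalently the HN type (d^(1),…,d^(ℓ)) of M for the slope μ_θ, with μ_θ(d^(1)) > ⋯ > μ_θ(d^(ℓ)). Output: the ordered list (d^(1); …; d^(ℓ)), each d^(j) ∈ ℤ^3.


Interval decomposition of M: I[1,2], I[1,3], I[2,2]^2.
HN type (ℓ=3): μ^(1)=5; μ^(2)=-2; μ^(3)=-13/3

((0, 3, 0); (1, 0, 0); (1, 1, 1))


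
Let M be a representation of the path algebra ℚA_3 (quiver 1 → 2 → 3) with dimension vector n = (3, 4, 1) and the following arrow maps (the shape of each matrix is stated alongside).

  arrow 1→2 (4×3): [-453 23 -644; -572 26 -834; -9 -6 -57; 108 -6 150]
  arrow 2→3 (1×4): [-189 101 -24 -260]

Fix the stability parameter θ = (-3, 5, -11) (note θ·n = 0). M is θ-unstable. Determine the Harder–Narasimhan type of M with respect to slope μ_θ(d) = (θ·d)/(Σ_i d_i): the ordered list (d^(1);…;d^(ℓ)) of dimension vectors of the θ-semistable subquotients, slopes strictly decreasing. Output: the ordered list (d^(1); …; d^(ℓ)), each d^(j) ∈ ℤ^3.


Interval decomposition of M: I[1,1], I[1,2], I[1,3], I[2,2]^2.
HN type (ℓ=2): μ^(1)=5; μ^(2)=-3

((0, 3, 0); (3, 1, 1))


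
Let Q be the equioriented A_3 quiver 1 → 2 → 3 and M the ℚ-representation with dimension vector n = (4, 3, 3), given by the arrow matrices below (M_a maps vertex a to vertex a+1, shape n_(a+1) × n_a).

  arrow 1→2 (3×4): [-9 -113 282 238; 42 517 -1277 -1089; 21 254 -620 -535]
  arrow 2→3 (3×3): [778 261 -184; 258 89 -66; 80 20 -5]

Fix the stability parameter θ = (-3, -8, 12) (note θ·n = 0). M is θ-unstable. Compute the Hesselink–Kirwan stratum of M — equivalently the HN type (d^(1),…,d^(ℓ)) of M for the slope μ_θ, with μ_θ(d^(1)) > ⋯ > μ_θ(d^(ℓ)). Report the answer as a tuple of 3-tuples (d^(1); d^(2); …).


Interval decomposition of M: I[1,1], I[1,2], I[1,3]^2, I[3,3].
HN type (ℓ=3): μ^(1)=12; μ^(2)=-3; μ^(3)=-11/2

((0, 0, 3); (1, 0, 0); (3, 3, 0))


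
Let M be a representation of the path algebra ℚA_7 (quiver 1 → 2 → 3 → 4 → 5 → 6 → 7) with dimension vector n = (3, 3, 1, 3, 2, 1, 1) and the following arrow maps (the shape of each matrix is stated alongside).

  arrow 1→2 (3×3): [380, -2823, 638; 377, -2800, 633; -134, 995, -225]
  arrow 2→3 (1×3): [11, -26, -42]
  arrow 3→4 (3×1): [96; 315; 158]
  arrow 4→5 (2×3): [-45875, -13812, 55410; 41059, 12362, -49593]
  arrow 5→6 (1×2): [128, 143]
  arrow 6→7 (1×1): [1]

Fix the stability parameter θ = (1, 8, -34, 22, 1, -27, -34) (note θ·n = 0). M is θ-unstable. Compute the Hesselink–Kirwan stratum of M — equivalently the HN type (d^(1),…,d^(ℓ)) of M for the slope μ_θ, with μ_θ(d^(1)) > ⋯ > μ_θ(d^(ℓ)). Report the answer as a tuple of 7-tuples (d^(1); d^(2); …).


Interval decomposition of M: I[1,2]^2, I[1,4], I[4,5], I[4,7].
HN type (ℓ=6): μ^(1)=22; μ^(2)=23/2; μ^(3)=8; μ^(4)=1; μ^(5)=-25/3; μ^(6)=-19/2

((0, 0, 0, 1, 0, 0, 0); (0, 0, 0, 1, 1, 0, 0); (0, 2, 0, 0, 0, 0, 0); (2, 0, 0, 0, 0, 0, 0); (1, 1, 1, 0, 0, 0, 0); (0, 0, 0, 1, 1, 1, 1))
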